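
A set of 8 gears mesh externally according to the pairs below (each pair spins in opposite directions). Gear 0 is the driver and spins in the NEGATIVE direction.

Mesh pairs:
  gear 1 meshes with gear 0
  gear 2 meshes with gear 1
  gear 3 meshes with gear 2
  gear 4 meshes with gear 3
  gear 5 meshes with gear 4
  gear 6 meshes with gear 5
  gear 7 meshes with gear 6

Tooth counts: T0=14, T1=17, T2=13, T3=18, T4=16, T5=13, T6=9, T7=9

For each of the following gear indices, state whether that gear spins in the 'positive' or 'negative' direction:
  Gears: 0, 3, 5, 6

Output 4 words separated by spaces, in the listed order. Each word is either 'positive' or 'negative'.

Gear 0 (driver): negative (depth 0)
  gear 1: meshes with gear 0 -> depth 1 -> positive (opposite of gear 0)
  gear 2: meshes with gear 1 -> depth 2 -> negative (opposite of gear 1)
  gear 3: meshes with gear 2 -> depth 3 -> positive (opposite of gear 2)
  gear 4: meshes with gear 3 -> depth 4 -> negative (opposite of gear 3)
  gear 5: meshes with gear 4 -> depth 5 -> positive (opposite of gear 4)
  gear 6: meshes with gear 5 -> depth 6 -> negative (opposite of gear 5)
  gear 7: meshes with gear 6 -> depth 7 -> positive (opposite of gear 6)
Queried indices 0, 3, 5, 6 -> negative, positive, positive, negative

Answer: negative positive positive negative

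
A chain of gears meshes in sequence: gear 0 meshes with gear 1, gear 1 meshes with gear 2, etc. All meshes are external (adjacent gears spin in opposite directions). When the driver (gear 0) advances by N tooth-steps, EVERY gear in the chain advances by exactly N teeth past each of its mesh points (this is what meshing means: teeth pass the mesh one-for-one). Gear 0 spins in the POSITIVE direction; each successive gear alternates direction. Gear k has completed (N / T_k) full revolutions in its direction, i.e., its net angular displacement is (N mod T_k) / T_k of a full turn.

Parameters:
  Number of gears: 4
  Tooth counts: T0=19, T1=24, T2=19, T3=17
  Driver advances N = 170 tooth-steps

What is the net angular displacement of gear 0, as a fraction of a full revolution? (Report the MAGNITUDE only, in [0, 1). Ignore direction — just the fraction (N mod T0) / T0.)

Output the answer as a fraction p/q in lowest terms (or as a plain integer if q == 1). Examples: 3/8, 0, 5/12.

Chain of 4 gears, tooth counts: [19, 24, 19, 17]
  gear 0: T0=19, direction=positive, advance = 170 mod 19 = 18 teeth = 18/19 turn
  gear 1: T1=24, direction=negative, advance = 170 mod 24 = 2 teeth = 2/24 turn
  gear 2: T2=19, direction=positive, advance = 170 mod 19 = 18 teeth = 18/19 turn
  gear 3: T3=17, direction=negative, advance = 170 mod 17 = 0 teeth = 0/17 turn
Gear 0: 170 mod 19 = 18
Fraction = 18 / 19 = 18/19 (gcd(18,19)=1) = 18/19

Answer: 18/19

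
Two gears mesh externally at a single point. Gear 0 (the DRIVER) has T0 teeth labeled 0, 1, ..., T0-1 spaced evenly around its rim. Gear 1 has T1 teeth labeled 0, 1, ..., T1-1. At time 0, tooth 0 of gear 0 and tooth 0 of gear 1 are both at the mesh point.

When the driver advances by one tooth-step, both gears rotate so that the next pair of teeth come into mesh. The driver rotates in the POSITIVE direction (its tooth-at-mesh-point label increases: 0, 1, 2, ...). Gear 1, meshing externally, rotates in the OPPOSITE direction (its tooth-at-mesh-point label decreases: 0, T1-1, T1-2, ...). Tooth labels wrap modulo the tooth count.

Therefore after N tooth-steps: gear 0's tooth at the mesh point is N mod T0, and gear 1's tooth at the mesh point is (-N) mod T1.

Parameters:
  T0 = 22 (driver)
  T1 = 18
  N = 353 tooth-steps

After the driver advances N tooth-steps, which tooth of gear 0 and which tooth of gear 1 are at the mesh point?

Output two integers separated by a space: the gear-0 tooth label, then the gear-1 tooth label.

Answer: 1 7

Derivation:
Gear 0 (driver, T0=22): tooth at mesh = N mod T0
  353 = 16 * 22 + 1, so 353 mod 22 = 1
  gear 0 tooth = 1
Gear 1 (driven, T1=18): tooth at mesh = (-N) mod T1
  353 = 19 * 18 + 11, so 353 mod 18 = 11
  (-353) mod 18 = (-11) mod 18 = 18 - 11 = 7
Mesh after 353 steps: gear-0 tooth 1 meets gear-1 tooth 7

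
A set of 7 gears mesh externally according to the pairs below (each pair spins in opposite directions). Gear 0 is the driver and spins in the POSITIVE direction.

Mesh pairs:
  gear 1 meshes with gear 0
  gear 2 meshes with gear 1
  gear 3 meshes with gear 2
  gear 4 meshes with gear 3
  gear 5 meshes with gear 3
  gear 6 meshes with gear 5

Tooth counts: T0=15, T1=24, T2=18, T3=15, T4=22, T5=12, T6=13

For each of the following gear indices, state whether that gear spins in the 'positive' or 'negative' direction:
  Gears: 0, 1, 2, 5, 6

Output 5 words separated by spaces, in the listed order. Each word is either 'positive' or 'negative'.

Answer: positive negative positive positive negative

Derivation:
Gear 0 (driver): positive (depth 0)
  gear 1: meshes with gear 0 -> depth 1 -> negative (opposite of gear 0)
  gear 2: meshes with gear 1 -> depth 2 -> positive (opposite of gear 1)
  gear 3: meshes with gear 2 -> depth 3 -> negative (opposite of gear 2)
  gear 4: meshes with gear 3 -> depth 4 -> positive (opposite of gear 3)
  gear 5: meshes with gear 3 -> depth 4 -> positive (opposite of gear 3)
  gear 6: meshes with gear 5 -> depth 5 -> negative (opposite of gear 5)
Queried indices 0, 1, 2, 5, 6 -> positive, negative, positive, positive, negative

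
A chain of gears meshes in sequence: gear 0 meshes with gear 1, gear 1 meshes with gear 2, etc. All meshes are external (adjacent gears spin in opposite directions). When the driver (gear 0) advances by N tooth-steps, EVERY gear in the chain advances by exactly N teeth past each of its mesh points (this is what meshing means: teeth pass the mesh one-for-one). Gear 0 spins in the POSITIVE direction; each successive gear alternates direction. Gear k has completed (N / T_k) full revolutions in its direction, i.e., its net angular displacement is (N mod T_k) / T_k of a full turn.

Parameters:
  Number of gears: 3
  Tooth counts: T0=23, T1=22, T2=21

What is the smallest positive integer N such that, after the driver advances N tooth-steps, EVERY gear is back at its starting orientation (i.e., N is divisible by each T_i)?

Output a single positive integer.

Answer: 10626

Derivation:
Gear k returns to start when N is a multiple of T_k.
All gears at start simultaneously when N is a common multiple of [23, 22, 21]; the smallest such N is lcm(23, 22, 21).
Start: lcm = T0 = 23
Fold in T1=22: gcd(23, 22) = 1; lcm(23, 22) = 23 * 22 / 1 = 506 / 1 = 506
Fold in T2=21: gcd(506, 21) = 1; lcm(506, 21) = 506 * 21 / 1 = 10626 / 1 = 10626
Full cycle length = 10626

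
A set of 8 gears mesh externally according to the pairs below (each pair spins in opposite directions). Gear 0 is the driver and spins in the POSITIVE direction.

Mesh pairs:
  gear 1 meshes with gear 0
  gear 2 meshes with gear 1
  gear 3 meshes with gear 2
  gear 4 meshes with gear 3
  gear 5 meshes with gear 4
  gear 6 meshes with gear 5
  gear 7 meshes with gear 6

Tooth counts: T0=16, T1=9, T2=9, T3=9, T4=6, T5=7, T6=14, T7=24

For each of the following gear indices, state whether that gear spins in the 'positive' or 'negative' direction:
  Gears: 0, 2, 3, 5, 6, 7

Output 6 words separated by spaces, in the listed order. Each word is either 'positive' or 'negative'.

Answer: positive positive negative negative positive negative

Derivation:
Gear 0 (driver): positive (depth 0)
  gear 1: meshes with gear 0 -> depth 1 -> negative (opposite of gear 0)
  gear 2: meshes with gear 1 -> depth 2 -> positive (opposite of gear 1)
  gear 3: meshes with gear 2 -> depth 3 -> negative (opposite of gear 2)
  gear 4: meshes with gear 3 -> depth 4 -> positive (opposite of gear 3)
  gear 5: meshes with gear 4 -> depth 5 -> negative (opposite of gear 4)
  gear 6: meshes with gear 5 -> depth 6 -> positive (opposite of gear 5)
  gear 7: meshes with gear 6 -> depth 7 -> negative (opposite of gear 6)
Queried indices 0, 2, 3, 5, 6, 7 -> positive, positive, negative, negative, positive, negative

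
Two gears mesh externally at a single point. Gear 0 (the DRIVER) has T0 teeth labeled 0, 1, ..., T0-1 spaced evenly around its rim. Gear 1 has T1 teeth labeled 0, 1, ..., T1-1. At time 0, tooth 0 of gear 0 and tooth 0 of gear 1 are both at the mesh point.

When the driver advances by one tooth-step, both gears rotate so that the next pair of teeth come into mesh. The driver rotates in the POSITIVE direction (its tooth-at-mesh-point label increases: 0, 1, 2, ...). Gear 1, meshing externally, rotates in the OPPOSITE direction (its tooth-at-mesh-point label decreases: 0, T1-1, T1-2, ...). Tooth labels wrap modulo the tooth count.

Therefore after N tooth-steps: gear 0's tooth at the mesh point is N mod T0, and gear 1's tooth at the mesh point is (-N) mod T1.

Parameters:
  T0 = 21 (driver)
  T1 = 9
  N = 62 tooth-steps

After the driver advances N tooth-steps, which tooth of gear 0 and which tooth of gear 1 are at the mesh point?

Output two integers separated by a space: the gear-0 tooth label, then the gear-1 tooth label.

Answer: 20 1

Derivation:
Gear 0 (driver, T0=21): tooth at mesh = N mod T0
  62 = 2 * 21 + 20, so 62 mod 21 = 20
  gear 0 tooth = 20
Gear 1 (driven, T1=9): tooth at mesh = (-N) mod T1
  62 = 6 * 9 + 8, so 62 mod 9 = 8
  (-62) mod 9 = (-8) mod 9 = 9 - 8 = 1
Mesh after 62 steps: gear-0 tooth 20 meets gear-1 tooth 1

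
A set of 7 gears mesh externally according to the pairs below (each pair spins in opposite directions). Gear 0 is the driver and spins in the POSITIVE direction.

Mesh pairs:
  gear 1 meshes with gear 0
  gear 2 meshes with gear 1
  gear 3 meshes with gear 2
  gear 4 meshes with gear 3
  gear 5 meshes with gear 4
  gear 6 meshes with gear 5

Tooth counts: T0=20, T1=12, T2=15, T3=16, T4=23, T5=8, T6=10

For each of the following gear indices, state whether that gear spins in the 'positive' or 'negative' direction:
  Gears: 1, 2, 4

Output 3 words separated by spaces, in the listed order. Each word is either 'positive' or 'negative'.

Answer: negative positive positive

Derivation:
Gear 0 (driver): positive (depth 0)
  gear 1: meshes with gear 0 -> depth 1 -> negative (opposite of gear 0)
  gear 2: meshes with gear 1 -> depth 2 -> positive (opposite of gear 1)
  gear 3: meshes with gear 2 -> depth 3 -> negative (opposite of gear 2)
  gear 4: meshes with gear 3 -> depth 4 -> positive (opposite of gear 3)
  gear 5: meshes with gear 4 -> depth 5 -> negative (opposite of gear 4)
  gear 6: meshes with gear 5 -> depth 6 -> positive (opposite of gear 5)
Queried indices 1, 2, 4 -> negative, positive, positive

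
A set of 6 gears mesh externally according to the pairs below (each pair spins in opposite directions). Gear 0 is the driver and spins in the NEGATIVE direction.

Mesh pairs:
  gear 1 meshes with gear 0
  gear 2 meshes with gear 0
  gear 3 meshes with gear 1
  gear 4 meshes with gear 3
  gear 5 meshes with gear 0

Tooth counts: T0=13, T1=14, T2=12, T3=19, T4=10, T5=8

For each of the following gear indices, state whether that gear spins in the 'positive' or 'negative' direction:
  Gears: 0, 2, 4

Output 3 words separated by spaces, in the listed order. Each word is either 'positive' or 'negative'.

Gear 0 (driver): negative (depth 0)
  gear 1: meshes with gear 0 -> depth 1 -> positive (opposite of gear 0)
  gear 2: meshes with gear 0 -> depth 1 -> positive (opposite of gear 0)
  gear 3: meshes with gear 1 -> depth 2 -> negative (opposite of gear 1)
  gear 4: meshes with gear 3 -> depth 3 -> positive (opposite of gear 3)
  gear 5: meshes with gear 0 -> depth 1 -> positive (opposite of gear 0)
Queried indices 0, 2, 4 -> negative, positive, positive

Answer: negative positive positive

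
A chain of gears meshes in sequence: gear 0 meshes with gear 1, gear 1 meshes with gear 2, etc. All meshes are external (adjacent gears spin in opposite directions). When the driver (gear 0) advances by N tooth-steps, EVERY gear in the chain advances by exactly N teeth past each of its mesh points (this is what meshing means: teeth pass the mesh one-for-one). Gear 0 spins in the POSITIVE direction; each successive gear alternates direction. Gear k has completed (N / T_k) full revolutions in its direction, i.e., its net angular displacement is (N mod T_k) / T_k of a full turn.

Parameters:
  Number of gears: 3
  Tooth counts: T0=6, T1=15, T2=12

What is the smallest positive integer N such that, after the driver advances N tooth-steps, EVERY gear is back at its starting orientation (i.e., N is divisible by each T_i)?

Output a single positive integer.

Gear k returns to start when N is a multiple of T_k.
All gears at start simultaneously when N is a common multiple of [6, 15, 12]; the smallest such N is lcm(6, 15, 12).
Start: lcm = T0 = 6
Fold in T1=15: gcd(6, 15) = 3; lcm(6, 15) = 6 * 15 / 3 = 90 / 3 = 30
Fold in T2=12: gcd(30, 12) = 6; lcm(30, 12) = 30 * 12 / 6 = 360 / 6 = 60
Full cycle length = 60

Answer: 60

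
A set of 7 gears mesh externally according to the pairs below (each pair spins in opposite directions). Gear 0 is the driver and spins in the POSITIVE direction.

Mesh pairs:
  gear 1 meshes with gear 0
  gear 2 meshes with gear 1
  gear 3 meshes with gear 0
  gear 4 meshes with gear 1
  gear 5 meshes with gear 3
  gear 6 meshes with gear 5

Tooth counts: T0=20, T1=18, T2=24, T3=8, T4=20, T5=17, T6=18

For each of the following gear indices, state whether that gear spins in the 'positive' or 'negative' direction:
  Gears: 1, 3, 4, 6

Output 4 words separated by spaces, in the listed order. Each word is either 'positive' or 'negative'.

Gear 0 (driver): positive (depth 0)
  gear 1: meshes with gear 0 -> depth 1 -> negative (opposite of gear 0)
  gear 2: meshes with gear 1 -> depth 2 -> positive (opposite of gear 1)
  gear 3: meshes with gear 0 -> depth 1 -> negative (opposite of gear 0)
  gear 4: meshes with gear 1 -> depth 2 -> positive (opposite of gear 1)
  gear 5: meshes with gear 3 -> depth 2 -> positive (opposite of gear 3)
  gear 6: meshes with gear 5 -> depth 3 -> negative (opposite of gear 5)
Queried indices 1, 3, 4, 6 -> negative, negative, positive, negative

Answer: negative negative positive negative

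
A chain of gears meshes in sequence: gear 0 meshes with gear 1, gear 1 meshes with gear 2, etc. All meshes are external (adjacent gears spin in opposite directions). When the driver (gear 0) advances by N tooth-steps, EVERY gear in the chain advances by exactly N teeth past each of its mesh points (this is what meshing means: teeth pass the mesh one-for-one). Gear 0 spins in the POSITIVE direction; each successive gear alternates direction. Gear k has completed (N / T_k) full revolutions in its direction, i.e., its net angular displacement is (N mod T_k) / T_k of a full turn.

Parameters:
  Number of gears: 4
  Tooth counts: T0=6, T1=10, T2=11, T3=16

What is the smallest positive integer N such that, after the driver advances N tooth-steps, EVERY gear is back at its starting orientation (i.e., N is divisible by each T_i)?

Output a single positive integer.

Answer: 2640

Derivation:
Gear k returns to start when N is a multiple of T_k.
All gears at start simultaneously when N is a common multiple of [6, 10, 11, 16]; the smallest such N is lcm(6, 10, 11, 16).
Start: lcm = T0 = 6
Fold in T1=10: gcd(6, 10) = 2; lcm(6, 10) = 6 * 10 / 2 = 60 / 2 = 30
Fold in T2=11: gcd(30, 11) = 1; lcm(30, 11) = 30 * 11 / 1 = 330 / 1 = 330
Fold in T3=16: gcd(330, 16) = 2; lcm(330, 16) = 330 * 16 / 2 = 5280 / 2 = 2640
Full cycle length = 2640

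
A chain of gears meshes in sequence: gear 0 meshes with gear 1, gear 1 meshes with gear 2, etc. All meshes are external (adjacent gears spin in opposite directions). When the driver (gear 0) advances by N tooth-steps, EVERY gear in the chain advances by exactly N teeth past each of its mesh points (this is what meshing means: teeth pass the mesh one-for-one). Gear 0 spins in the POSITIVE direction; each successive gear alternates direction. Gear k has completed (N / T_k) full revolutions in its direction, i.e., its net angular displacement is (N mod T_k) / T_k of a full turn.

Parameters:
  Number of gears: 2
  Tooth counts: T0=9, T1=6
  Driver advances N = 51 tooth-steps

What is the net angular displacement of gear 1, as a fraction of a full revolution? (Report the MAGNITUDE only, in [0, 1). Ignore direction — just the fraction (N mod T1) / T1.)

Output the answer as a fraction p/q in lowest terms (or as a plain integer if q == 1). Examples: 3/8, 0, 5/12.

Answer: 1/2

Derivation:
Chain of 2 gears, tooth counts: [9, 6]
  gear 0: T0=9, direction=positive, advance = 51 mod 9 = 6 teeth = 6/9 turn
  gear 1: T1=6, direction=negative, advance = 51 mod 6 = 3 teeth = 3/6 turn
Gear 1: 51 mod 6 = 3
Fraction = 3 / 6 = 1/2 (gcd(3,6)=3) = 1/2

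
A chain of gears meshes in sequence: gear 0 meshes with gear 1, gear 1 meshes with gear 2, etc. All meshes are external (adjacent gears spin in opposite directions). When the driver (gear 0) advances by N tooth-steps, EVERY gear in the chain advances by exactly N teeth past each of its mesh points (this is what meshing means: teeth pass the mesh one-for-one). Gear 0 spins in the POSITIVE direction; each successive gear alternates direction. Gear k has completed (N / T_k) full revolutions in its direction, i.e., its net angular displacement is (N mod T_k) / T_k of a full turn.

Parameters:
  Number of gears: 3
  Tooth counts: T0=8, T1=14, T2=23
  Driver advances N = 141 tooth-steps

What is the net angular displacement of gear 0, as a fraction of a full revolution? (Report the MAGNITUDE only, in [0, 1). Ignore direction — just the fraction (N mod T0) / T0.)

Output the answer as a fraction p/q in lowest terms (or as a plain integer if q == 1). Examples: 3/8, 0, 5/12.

Answer: 5/8

Derivation:
Chain of 3 gears, tooth counts: [8, 14, 23]
  gear 0: T0=8, direction=positive, advance = 141 mod 8 = 5 teeth = 5/8 turn
  gear 1: T1=14, direction=negative, advance = 141 mod 14 = 1 teeth = 1/14 turn
  gear 2: T2=23, direction=positive, advance = 141 mod 23 = 3 teeth = 3/23 turn
Gear 0: 141 mod 8 = 5
Fraction = 5 / 8 = 5/8 (gcd(5,8)=1) = 5/8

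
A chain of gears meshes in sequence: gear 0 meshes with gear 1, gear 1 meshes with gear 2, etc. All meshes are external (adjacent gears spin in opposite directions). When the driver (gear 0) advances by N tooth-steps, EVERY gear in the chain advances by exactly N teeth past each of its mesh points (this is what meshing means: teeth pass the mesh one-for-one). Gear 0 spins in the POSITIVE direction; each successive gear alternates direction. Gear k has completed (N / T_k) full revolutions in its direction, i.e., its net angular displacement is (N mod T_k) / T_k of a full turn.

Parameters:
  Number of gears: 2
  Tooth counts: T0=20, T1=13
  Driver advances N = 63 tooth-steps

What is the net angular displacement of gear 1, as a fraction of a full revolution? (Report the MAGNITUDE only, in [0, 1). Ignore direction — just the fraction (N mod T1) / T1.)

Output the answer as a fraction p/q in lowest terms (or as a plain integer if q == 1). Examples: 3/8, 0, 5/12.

Answer: 11/13

Derivation:
Chain of 2 gears, tooth counts: [20, 13]
  gear 0: T0=20, direction=positive, advance = 63 mod 20 = 3 teeth = 3/20 turn
  gear 1: T1=13, direction=negative, advance = 63 mod 13 = 11 teeth = 11/13 turn
Gear 1: 63 mod 13 = 11
Fraction = 11 / 13 = 11/13 (gcd(11,13)=1) = 11/13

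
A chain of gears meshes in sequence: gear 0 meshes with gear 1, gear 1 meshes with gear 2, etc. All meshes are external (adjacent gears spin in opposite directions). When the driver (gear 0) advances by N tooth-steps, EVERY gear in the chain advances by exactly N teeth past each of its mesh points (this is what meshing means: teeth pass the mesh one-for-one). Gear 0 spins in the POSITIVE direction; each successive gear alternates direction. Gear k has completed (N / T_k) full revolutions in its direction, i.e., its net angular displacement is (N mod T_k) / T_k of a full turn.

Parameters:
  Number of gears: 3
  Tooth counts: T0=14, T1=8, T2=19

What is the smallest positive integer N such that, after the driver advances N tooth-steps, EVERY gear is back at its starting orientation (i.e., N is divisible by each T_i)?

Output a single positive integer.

Gear k returns to start when N is a multiple of T_k.
All gears at start simultaneously when N is a common multiple of [14, 8, 19]; the smallest such N is lcm(14, 8, 19).
Start: lcm = T0 = 14
Fold in T1=8: gcd(14, 8) = 2; lcm(14, 8) = 14 * 8 / 2 = 112 / 2 = 56
Fold in T2=19: gcd(56, 19) = 1; lcm(56, 19) = 56 * 19 / 1 = 1064 / 1 = 1064
Full cycle length = 1064

Answer: 1064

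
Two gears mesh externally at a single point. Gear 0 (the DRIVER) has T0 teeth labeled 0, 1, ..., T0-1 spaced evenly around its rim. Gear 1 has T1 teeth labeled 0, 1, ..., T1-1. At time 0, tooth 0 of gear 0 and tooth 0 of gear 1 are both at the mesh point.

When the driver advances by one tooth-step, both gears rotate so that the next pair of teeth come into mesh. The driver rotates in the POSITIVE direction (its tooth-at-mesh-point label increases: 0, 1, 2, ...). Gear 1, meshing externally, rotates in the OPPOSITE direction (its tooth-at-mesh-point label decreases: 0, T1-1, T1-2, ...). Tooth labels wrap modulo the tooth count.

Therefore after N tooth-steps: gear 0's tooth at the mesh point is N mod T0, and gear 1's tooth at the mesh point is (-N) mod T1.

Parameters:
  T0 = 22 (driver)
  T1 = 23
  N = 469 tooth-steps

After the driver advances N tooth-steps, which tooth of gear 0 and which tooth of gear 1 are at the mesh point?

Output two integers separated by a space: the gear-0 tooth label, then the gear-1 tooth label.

Gear 0 (driver, T0=22): tooth at mesh = N mod T0
  469 = 21 * 22 + 7, so 469 mod 22 = 7
  gear 0 tooth = 7
Gear 1 (driven, T1=23): tooth at mesh = (-N) mod T1
  469 = 20 * 23 + 9, so 469 mod 23 = 9
  (-469) mod 23 = (-9) mod 23 = 23 - 9 = 14
Mesh after 469 steps: gear-0 tooth 7 meets gear-1 tooth 14

Answer: 7 14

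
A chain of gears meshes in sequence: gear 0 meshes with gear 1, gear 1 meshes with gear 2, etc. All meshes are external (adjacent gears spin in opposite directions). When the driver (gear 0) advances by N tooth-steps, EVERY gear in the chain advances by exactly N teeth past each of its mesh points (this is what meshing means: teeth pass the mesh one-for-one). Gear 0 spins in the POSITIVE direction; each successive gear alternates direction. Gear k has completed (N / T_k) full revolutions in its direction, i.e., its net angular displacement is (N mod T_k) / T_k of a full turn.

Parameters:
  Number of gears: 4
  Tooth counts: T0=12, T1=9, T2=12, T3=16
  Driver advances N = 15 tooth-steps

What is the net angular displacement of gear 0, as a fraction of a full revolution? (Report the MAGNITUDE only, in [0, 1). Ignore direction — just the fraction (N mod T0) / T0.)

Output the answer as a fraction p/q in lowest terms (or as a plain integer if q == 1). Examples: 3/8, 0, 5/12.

Answer: 1/4

Derivation:
Chain of 4 gears, tooth counts: [12, 9, 12, 16]
  gear 0: T0=12, direction=positive, advance = 15 mod 12 = 3 teeth = 3/12 turn
  gear 1: T1=9, direction=negative, advance = 15 mod 9 = 6 teeth = 6/9 turn
  gear 2: T2=12, direction=positive, advance = 15 mod 12 = 3 teeth = 3/12 turn
  gear 3: T3=16, direction=negative, advance = 15 mod 16 = 15 teeth = 15/16 turn
Gear 0: 15 mod 12 = 3
Fraction = 3 / 12 = 1/4 (gcd(3,12)=3) = 1/4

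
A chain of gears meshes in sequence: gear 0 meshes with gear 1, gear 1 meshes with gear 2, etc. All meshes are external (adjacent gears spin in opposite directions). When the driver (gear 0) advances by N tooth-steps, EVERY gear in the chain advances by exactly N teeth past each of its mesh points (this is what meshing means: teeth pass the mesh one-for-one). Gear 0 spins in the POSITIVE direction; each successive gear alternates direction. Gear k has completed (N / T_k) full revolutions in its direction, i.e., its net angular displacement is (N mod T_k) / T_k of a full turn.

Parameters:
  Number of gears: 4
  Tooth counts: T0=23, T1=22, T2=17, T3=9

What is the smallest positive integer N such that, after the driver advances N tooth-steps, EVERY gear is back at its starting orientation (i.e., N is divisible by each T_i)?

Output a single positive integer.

Answer: 77418

Derivation:
Gear k returns to start when N is a multiple of T_k.
All gears at start simultaneously when N is a common multiple of [23, 22, 17, 9]; the smallest such N is lcm(23, 22, 17, 9).
Start: lcm = T0 = 23
Fold in T1=22: gcd(23, 22) = 1; lcm(23, 22) = 23 * 22 / 1 = 506 / 1 = 506
Fold in T2=17: gcd(506, 17) = 1; lcm(506, 17) = 506 * 17 / 1 = 8602 / 1 = 8602
Fold in T3=9: gcd(8602, 9) = 1; lcm(8602, 9) = 8602 * 9 / 1 = 77418 / 1 = 77418
Full cycle length = 77418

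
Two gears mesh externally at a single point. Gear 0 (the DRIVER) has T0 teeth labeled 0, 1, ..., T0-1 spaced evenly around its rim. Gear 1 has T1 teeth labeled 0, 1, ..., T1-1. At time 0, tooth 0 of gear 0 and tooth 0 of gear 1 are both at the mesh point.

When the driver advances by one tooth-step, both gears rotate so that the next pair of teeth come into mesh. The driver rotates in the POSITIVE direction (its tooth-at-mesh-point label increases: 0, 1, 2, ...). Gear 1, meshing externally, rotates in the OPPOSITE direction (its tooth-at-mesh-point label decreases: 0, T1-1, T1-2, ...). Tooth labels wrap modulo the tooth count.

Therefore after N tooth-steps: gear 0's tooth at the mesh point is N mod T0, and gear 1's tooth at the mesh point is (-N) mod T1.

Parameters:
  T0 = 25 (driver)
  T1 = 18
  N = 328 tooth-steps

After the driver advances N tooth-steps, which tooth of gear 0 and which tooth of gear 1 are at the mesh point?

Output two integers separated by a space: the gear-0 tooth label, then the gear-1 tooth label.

Gear 0 (driver, T0=25): tooth at mesh = N mod T0
  328 = 13 * 25 + 3, so 328 mod 25 = 3
  gear 0 tooth = 3
Gear 1 (driven, T1=18): tooth at mesh = (-N) mod T1
  328 = 18 * 18 + 4, so 328 mod 18 = 4
  (-328) mod 18 = (-4) mod 18 = 18 - 4 = 14
Mesh after 328 steps: gear-0 tooth 3 meets gear-1 tooth 14

Answer: 3 14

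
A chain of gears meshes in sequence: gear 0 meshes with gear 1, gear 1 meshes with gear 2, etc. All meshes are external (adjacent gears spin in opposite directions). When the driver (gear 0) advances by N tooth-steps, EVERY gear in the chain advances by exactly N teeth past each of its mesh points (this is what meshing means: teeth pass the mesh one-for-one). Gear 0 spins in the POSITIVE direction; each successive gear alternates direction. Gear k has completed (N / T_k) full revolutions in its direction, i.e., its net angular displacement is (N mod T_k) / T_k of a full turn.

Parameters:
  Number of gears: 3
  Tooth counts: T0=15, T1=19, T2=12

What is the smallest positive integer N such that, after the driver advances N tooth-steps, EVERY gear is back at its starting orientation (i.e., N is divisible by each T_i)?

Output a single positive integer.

Answer: 1140

Derivation:
Gear k returns to start when N is a multiple of T_k.
All gears at start simultaneously when N is a common multiple of [15, 19, 12]; the smallest such N is lcm(15, 19, 12).
Start: lcm = T0 = 15
Fold in T1=19: gcd(15, 19) = 1; lcm(15, 19) = 15 * 19 / 1 = 285 / 1 = 285
Fold in T2=12: gcd(285, 12) = 3; lcm(285, 12) = 285 * 12 / 3 = 3420 / 3 = 1140
Full cycle length = 1140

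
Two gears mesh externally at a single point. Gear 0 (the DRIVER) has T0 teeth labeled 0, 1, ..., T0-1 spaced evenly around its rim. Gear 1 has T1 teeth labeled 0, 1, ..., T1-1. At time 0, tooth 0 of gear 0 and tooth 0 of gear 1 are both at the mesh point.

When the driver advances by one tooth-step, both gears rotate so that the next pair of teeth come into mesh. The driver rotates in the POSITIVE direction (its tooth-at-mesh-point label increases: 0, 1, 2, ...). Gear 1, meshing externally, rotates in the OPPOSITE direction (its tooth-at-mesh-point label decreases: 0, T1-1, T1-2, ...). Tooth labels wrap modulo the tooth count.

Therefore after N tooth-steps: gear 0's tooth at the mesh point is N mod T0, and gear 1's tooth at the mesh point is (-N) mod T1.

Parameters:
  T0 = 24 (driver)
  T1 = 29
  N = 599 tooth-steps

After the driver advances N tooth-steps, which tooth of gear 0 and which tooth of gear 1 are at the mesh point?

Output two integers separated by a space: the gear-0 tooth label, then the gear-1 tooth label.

Answer: 23 10

Derivation:
Gear 0 (driver, T0=24): tooth at mesh = N mod T0
  599 = 24 * 24 + 23, so 599 mod 24 = 23
  gear 0 tooth = 23
Gear 1 (driven, T1=29): tooth at mesh = (-N) mod T1
  599 = 20 * 29 + 19, so 599 mod 29 = 19
  (-599) mod 29 = (-19) mod 29 = 29 - 19 = 10
Mesh after 599 steps: gear-0 tooth 23 meets gear-1 tooth 10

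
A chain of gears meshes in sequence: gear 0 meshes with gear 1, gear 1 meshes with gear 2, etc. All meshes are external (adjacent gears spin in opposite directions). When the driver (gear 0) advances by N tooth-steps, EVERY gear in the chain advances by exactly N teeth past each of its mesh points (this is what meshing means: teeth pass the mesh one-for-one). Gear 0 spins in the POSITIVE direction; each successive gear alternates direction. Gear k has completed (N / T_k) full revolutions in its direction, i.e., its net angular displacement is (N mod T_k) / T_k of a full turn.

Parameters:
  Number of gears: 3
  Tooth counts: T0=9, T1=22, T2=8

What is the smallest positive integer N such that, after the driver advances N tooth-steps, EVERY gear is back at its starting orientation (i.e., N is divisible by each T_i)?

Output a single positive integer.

Answer: 792

Derivation:
Gear k returns to start when N is a multiple of T_k.
All gears at start simultaneously when N is a common multiple of [9, 22, 8]; the smallest such N is lcm(9, 22, 8).
Start: lcm = T0 = 9
Fold in T1=22: gcd(9, 22) = 1; lcm(9, 22) = 9 * 22 / 1 = 198 / 1 = 198
Fold in T2=8: gcd(198, 8) = 2; lcm(198, 8) = 198 * 8 / 2 = 1584 / 2 = 792
Full cycle length = 792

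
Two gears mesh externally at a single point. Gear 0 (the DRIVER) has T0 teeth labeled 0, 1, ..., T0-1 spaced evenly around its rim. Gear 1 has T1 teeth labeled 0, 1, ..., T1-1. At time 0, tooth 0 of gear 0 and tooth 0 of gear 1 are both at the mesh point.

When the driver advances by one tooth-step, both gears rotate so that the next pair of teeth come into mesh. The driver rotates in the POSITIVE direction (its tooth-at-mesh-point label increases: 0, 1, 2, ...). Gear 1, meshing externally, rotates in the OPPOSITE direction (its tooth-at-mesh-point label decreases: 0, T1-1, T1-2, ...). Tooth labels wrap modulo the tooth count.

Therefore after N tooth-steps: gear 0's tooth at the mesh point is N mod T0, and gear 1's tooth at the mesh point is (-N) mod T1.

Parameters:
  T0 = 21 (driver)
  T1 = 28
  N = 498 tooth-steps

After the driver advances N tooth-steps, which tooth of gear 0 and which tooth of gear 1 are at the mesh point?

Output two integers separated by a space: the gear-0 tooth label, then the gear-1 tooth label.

Answer: 15 6

Derivation:
Gear 0 (driver, T0=21): tooth at mesh = N mod T0
  498 = 23 * 21 + 15, so 498 mod 21 = 15
  gear 0 tooth = 15
Gear 1 (driven, T1=28): tooth at mesh = (-N) mod T1
  498 = 17 * 28 + 22, so 498 mod 28 = 22
  (-498) mod 28 = (-22) mod 28 = 28 - 22 = 6
Mesh after 498 steps: gear-0 tooth 15 meets gear-1 tooth 6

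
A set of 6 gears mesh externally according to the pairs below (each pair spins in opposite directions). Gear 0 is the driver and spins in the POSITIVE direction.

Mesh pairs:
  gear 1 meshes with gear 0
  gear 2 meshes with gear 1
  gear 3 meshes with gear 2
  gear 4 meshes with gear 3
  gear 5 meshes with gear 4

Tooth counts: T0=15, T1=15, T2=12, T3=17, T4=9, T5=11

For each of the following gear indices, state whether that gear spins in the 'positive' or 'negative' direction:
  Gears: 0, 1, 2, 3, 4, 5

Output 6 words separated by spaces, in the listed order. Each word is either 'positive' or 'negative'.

Gear 0 (driver): positive (depth 0)
  gear 1: meshes with gear 0 -> depth 1 -> negative (opposite of gear 0)
  gear 2: meshes with gear 1 -> depth 2 -> positive (opposite of gear 1)
  gear 3: meshes with gear 2 -> depth 3 -> negative (opposite of gear 2)
  gear 4: meshes with gear 3 -> depth 4 -> positive (opposite of gear 3)
  gear 5: meshes with gear 4 -> depth 5 -> negative (opposite of gear 4)
Queried indices 0, 1, 2, 3, 4, 5 -> positive, negative, positive, negative, positive, negative

Answer: positive negative positive negative positive negative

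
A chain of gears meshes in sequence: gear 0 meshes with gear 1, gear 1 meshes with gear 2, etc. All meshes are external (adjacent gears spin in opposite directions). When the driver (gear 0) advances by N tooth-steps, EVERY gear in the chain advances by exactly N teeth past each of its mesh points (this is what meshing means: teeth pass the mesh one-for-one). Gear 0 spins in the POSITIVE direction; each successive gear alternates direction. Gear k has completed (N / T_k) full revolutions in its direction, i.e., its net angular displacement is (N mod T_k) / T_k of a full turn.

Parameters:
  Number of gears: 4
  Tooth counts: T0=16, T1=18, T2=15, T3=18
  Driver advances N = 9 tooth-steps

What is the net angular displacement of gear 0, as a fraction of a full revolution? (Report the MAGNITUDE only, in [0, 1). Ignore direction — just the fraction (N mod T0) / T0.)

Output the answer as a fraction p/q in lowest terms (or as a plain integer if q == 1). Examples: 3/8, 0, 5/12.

Chain of 4 gears, tooth counts: [16, 18, 15, 18]
  gear 0: T0=16, direction=positive, advance = 9 mod 16 = 9 teeth = 9/16 turn
  gear 1: T1=18, direction=negative, advance = 9 mod 18 = 9 teeth = 9/18 turn
  gear 2: T2=15, direction=positive, advance = 9 mod 15 = 9 teeth = 9/15 turn
  gear 3: T3=18, direction=negative, advance = 9 mod 18 = 9 teeth = 9/18 turn
Gear 0: 9 mod 16 = 9
Fraction = 9 / 16 = 9/16 (gcd(9,16)=1) = 9/16

Answer: 9/16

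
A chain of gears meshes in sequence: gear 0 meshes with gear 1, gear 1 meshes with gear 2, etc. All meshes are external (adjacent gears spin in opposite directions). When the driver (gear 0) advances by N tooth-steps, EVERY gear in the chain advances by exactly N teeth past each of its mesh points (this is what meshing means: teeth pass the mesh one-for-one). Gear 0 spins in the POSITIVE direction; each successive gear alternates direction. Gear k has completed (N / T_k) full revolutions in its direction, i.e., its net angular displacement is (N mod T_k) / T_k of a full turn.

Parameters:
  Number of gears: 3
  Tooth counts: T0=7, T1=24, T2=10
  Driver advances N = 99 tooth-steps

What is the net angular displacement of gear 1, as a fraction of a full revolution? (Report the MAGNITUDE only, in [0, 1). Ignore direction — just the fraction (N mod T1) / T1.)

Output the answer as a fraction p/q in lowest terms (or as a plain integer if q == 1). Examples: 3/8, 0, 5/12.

Answer: 1/8

Derivation:
Chain of 3 gears, tooth counts: [7, 24, 10]
  gear 0: T0=7, direction=positive, advance = 99 mod 7 = 1 teeth = 1/7 turn
  gear 1: T1=24, direction=negative, advance = 99 mod 24 = 3 teeth = 3/24 turn
  gear 2: T2=10, direction=positive, advance = 99 mod 10 = 9 teeth = 9/10 turn
Gear 1: 99 mod 24 = 3
Fraction = 3 / 24 = 1/8 (gcd(3,24)=3) = 1/8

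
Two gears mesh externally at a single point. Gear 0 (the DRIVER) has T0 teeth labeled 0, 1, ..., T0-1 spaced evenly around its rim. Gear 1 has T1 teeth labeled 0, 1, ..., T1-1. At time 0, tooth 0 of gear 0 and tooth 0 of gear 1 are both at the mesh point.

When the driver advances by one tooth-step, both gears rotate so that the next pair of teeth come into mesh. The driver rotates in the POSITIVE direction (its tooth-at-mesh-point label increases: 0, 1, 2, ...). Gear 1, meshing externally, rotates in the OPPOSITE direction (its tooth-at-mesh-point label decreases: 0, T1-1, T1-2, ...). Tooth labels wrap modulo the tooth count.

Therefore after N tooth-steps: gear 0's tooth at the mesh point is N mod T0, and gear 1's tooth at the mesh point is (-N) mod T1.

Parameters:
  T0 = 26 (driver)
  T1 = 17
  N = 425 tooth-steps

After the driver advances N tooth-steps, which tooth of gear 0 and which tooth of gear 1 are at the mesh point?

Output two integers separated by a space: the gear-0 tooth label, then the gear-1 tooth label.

Answer: 9 0

Derivation:
Gear 0 (driver, T0=26): tooth at mesh = N mod T0
  425 = 16 * 26 + 9, so 425 mod 26 = 9
  gear 0 tooth = 9
Gear 1 (driven, T1=17): tooth at mesh = (-N) mod T1
  425 = 25 * 17 + 0, so 425 mod 17 = 0
  (-425) mod 17 = 0
Mesh after 425 steps: gear-0 tooth 9 meets gear-1 tooth 0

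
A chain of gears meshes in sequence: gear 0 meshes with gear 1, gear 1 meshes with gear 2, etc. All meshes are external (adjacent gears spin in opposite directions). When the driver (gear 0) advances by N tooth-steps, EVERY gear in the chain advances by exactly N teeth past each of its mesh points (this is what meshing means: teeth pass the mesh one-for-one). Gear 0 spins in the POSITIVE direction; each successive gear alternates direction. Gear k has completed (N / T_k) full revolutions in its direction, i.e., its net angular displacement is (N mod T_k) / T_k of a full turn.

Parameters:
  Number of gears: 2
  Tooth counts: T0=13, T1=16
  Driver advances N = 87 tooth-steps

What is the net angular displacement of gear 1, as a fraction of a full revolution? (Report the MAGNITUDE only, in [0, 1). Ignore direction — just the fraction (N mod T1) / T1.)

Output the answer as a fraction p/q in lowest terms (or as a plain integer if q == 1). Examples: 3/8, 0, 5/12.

Answer: 7/16

Derivation:
Chain of 2 gears, tooth counts: [13, 16]
  gear 0: T0=13, direction=positive, advance = 87 mod 13 = 9 teeth = 9/13 turn
  gear 1: T1=16, direction=negative, advance = 87 mod 16 = 7 teeth = 7/16 turn
Gear 1: 87 mod 16 = 7
Fraction = 7 / 16 = 7/16 (gcd(7,16)=1) = 7/16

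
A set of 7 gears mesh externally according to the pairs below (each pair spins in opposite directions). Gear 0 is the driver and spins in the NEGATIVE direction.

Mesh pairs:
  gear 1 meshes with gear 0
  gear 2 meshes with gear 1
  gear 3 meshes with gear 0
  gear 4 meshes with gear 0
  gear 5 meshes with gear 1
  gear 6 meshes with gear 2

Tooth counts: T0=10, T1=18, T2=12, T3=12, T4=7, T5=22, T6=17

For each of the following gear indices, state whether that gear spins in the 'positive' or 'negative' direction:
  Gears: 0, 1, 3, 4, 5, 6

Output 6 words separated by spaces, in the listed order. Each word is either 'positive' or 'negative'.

Gear 0 (driver): negative (depth 0)
  gear 1: meshes with gear 0 -> depth 1 -> positive (opposite of gear 0)
  gear 2: meshes with gear 1 -> depth 2 -> negative (opposite of gear 1)
  gear 3: meshes with gear 0 -> depth 1 -> positive (opposite of gear 0)
  gear 4: meshes with gear 0 -> depth 1 -> positive (opposite of gear 0)
  gear 5: meshes with gear 1 -> depth 2 -> negative (opposite of gear 1)
  gear 6: meshes with gear 2 -> depth 3 -> positive (opposite of gear 2)
Queried indices 0, 1, 3, 4, 5, 6 -> negative, positive, positive, positive, negative, positive

Answer: negative positive positive positive negative positive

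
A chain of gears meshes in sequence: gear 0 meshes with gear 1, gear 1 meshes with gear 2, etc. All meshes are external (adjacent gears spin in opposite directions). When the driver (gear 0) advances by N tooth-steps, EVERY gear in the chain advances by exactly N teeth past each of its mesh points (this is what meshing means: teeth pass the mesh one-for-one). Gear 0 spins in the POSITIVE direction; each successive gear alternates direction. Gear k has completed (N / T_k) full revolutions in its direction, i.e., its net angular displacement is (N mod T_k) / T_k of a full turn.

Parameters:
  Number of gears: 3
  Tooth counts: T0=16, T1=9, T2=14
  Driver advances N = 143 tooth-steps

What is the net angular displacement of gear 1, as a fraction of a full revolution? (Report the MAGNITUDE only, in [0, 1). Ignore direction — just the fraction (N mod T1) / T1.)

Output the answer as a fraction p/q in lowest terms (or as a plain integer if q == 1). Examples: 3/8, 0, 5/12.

Answer: 8/9

Derivation:
Chain of 3 gears, tooth counts: [16, 9, 14]
  gear 0: T0=16, direction=positive, advance = 143 mod 16 = 15 teeth = 15/16 turn
  gear 1: T1=9, direction=negative, advance = 143 mod 9 = 8 teeth = 8/9 turn
  gear 2: T2=14, direction=positive, advance = 143 mod 14 = 3 teeth = 3/14 turn
Gear 1: 143 mod 9 = 8
Fraction = 8 / 9 = 8/9 (gcd(8,9)=1) = 8/9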